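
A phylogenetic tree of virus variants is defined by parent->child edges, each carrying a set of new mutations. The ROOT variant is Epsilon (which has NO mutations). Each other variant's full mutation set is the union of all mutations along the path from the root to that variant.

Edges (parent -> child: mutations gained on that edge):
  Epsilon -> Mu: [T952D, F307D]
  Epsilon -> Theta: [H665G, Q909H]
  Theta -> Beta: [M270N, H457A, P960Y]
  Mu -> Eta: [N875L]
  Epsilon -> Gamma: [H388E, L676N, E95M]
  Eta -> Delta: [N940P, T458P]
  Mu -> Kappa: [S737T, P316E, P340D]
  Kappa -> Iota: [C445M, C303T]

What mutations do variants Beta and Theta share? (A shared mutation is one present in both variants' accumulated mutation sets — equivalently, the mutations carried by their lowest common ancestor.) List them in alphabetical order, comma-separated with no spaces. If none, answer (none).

Answer: H665G,Q909H

Derivation:
Accumulating mutations along path to Beta:
  At Epsilon: gained [] -> total []
  At Theta: gained ['H665G', 'Q909H'] -> total ['H665G', 'Q909H']
  At Beta: gained ['M270N', 'H457A', 'P960Y'] -> total ['H457A', 'H665G', 'M270N', 'P960Y', 'Q909H']
Mutations(Beta) = ['H457A', 'H665G', 'M270N', 'P960Y', 'Q909H']
Accumulating mutations along path to Theta:
  At Epsilon: gained [] -> total []
  At Theta: gained ['H665G', 'Q909H'] -> total ['H665G', 'Q909H']
Mutations(Theta) = ['H665G', 'Q909H']
Intersection: ['H457A', 'H665G', 'M270N', 'P960Y', 'Q909H'] ∩ ['H665G', 'Q909H'] = ['H665G', 'Q909H']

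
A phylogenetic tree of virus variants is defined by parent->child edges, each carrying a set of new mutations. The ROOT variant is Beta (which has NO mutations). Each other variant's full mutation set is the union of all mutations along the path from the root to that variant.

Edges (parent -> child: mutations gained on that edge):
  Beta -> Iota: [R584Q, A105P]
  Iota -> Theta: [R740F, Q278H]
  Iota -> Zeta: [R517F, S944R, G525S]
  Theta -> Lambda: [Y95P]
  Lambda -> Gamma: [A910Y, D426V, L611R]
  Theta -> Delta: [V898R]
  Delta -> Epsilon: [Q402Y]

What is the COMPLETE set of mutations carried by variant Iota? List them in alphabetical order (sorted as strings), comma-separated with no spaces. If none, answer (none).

Answer: A105P,R584Q

Derivation:
At Beta: gained [] -> total []
At Iota: gained ['R584Q', 'A105P'] -> total ['A105P', 'R584Q']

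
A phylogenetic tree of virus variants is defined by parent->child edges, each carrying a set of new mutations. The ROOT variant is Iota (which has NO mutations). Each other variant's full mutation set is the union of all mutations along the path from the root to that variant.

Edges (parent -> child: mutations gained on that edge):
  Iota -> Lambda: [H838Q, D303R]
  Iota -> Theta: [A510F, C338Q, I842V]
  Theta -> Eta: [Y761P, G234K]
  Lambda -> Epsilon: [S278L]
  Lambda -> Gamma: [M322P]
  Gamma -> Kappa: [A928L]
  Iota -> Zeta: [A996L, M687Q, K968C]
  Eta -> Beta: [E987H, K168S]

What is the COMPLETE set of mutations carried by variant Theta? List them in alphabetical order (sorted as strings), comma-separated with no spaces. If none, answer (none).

Answer: A510F,C338Q,I842V

Derivation:
At Iota: gained [] -> total []
At Theta: gained ['A510F', 'C338Q', 'I842V'] -> total ['A510F', 'C338Q', 'I842V']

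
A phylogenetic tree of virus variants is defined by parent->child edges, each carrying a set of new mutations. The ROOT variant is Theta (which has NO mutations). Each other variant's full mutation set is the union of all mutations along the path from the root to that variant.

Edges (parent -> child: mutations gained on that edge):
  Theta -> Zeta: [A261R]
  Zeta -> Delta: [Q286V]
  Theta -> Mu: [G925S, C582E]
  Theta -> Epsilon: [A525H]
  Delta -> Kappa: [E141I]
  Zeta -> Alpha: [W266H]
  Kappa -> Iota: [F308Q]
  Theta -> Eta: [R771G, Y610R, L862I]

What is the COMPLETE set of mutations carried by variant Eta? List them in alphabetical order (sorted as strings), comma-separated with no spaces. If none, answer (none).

Answer: L862I,R771G,Y610R

Derivation:
At Theta: gained [] -> total []
At Eta: gained ['R771G', 'Y610R', 'L862I'] -> total ['L862I', 'R771G', 'Y610R']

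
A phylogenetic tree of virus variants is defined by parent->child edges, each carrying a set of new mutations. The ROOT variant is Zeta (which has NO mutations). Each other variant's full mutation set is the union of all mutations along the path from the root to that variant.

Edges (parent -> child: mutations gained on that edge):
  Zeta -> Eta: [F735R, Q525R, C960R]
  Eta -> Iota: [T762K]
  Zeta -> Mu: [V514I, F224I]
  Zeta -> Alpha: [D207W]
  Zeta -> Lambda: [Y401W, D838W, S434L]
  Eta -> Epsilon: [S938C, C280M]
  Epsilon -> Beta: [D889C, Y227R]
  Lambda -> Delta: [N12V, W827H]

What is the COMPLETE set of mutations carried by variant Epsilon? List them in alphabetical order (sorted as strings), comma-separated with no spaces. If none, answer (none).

At Zeta: gained [] -> total []
At Eta: gained ['F735R', 'Q525R', 'C960R'] -> total ['C960R', 'F735R', 'Q525R']
At Epsilon: gained ['S938C', 'C280M'] -> total ['C280M', 'C960R', 'F735R', 'Q525R', 'S938C']

Answer: C280M,C960R,F735R,Q525R,S938C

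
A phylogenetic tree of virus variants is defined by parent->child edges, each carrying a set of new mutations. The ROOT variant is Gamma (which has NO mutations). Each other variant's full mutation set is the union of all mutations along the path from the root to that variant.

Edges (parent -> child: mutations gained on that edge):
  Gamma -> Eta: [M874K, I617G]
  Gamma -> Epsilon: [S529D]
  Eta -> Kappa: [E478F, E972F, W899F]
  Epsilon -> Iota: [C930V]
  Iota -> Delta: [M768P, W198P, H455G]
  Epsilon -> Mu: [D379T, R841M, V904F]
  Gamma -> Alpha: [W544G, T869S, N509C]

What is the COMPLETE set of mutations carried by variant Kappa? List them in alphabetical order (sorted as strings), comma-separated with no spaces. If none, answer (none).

At Gamma: gained [] -> total []
At Eta: gained ['M874K', 'I617G'] -> total ['I617G', 'M874K']
At Kappa: gained ['E478F', 'E972F', 'W899F'] -> total ['E478F', 'E972F', 'I617G', 'M874K', 'W899F']

Answer: E478F,E972F,I617G,M874K,W899F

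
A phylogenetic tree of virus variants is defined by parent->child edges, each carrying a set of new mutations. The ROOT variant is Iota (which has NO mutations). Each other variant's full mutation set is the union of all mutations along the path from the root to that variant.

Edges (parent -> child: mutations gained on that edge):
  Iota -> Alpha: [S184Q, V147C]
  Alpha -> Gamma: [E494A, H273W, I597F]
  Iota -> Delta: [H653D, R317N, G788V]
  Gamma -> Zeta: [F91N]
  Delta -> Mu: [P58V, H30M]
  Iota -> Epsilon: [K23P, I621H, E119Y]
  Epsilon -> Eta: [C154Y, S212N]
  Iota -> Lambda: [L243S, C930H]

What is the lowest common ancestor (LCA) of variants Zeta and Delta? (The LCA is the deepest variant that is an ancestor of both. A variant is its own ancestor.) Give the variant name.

Path from root to Zeta: Iota -> Alpha -> Gamma -> Zeta
  ancestors of Zeta: {Iota, Alpha, Gamma, Zeta}
Path from root to Delta: Iota -> Delta
  ancestors of Delta: {Iota, Delta}
Common ancestors: {Iota}
Walk up from Delta: Delta (not in ancestors of Zeta), Iota (in ancestors of Zeta)
Deepest common ancestor (LCA) = Iota

Answer: Iota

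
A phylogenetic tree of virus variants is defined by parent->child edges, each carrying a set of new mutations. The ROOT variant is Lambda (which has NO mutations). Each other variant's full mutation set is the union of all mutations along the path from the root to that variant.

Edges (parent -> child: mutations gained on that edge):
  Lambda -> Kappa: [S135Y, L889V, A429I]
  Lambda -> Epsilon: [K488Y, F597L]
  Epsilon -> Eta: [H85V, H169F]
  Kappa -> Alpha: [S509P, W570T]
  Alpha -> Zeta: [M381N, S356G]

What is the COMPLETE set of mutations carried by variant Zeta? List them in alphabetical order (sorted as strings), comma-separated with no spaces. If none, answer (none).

At Lambda: gained [] -> total []
At Kappa: gained ['S135Y', 'L889V', 'A429I'] -> total ['A429I', 'L889V', 'S135Y']
At Alpha: gained ['S509P', 'W570T'] -> total ['A429I', 'L889V', 'S135Y', 'S509P', 'W570T']
At Zeta: gained ['M381N', 'S356G'] -> total ['A429I', 'L889V', 'M381N', 'S135Y', 'S356G', 'S509P', 'W570T']

Answer: A429I,L889V,M381N,S135Y,S356G,S509P,W570T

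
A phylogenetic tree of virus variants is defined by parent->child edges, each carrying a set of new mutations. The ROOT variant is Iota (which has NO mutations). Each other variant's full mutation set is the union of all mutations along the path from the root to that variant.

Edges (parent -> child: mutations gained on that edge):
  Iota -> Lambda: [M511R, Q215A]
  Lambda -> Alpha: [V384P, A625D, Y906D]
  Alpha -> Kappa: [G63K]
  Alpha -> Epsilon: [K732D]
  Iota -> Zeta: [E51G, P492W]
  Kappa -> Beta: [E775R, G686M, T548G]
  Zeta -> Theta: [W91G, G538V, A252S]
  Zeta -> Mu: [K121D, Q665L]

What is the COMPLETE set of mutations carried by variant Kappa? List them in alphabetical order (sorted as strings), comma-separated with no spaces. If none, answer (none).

At Iota: gained [] -> total []
At Lambda: gained ['M511R', 'Q215A'] -> total ['M511R', 'Q215A']
At Alpha: gained ['V384P', 'A625D', 'Y906D'] -> total ['A625D', 'M511R', 'Q215A', 'V384P', 'Y906D']
At Kappa: gained ['G63K'] -> total ['A625D', 'G63K', 'M511R', 'Q215A', 'V384P', 'Y906D']

Answer: A625D,G63K,M511R,Q215A,V384P,Y906D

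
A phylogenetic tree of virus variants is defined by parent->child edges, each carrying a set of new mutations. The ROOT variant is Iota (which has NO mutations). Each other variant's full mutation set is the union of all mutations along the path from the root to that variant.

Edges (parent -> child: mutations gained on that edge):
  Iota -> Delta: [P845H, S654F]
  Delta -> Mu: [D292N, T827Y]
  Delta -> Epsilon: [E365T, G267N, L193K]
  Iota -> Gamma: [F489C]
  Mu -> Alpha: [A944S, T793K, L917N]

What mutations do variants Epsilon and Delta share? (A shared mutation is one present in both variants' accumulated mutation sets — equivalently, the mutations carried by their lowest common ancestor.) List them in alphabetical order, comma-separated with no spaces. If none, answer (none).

Accumulating mutations along path to Epsilon:
  At Iota: gained [] -> total []
  At Delta: gained ['P845H', 'S654F'] -> total ['P845H', 'S654F']
  At Epsilon: gained ['E365T', 'G267N', 'L193K'] -> total ['E365T', 'G267N', 'L193K', 'P845H', 'S654F']
Mutations(Epsilon) = ['E365T', 'G267N', 'L193K', 'P845H', 'S654F']
Accumulating mutations along path to Delta:
  At Iota: gained [] -> total []
  At Delta: gained ['P845H', 'S654F'] -> total ['P845H', 'S654F']
Mutations(Delta) = ['P845H', 'S654F']
Intersection: ['E365T', 'G267N', 'L193K', 'P845H', 'S654F'] ∩ ['P845H', 'S654F'] = ['P845H', 'S654F']

Answer: P845H,S654F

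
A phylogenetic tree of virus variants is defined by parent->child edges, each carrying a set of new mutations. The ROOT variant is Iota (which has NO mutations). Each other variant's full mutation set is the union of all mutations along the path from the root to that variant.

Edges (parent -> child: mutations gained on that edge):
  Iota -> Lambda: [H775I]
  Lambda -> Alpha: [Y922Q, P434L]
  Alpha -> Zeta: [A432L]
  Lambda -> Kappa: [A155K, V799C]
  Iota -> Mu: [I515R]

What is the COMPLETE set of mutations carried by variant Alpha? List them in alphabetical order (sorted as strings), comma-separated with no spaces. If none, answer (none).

Answer: H775I,P434L,Y922Q

Derivation:
At Iota: gained [] -> total []
At Lambda: gained ['H775I'] -> total ['H775I']
At Alpha: gained ['Y922Q', 'P434L'] -> total ['H775I', 'P434L', 'Y922Q']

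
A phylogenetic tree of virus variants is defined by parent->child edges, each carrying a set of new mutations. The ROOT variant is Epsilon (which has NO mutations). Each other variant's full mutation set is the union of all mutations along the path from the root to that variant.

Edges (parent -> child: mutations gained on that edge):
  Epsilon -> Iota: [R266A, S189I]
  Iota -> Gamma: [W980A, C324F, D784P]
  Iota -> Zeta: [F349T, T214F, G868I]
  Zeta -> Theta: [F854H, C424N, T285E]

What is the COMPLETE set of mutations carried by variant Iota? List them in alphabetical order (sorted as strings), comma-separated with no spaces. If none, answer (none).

At Epsilon: gained [] -> total []
At Iota: gained ['R266A', 'S189I'] -> total ['R266A', 'S189I']

Answer: R266A,S189I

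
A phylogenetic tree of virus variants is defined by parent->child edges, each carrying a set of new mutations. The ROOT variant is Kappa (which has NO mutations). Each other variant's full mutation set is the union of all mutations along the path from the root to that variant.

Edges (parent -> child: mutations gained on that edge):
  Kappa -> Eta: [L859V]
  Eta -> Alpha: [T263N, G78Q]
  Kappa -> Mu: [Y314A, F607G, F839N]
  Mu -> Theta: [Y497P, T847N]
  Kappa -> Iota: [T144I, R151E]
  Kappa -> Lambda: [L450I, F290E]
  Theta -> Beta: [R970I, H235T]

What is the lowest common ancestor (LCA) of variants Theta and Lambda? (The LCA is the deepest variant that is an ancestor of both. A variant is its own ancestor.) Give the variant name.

Path from root to Theta: Kappa -> Mu -> Theta
  ancestors of Theta: {Kappa, Mu, Theta}
Path from root to Lambda: Kappa -> Lambda
  ancestors of Lambda: {Kappa, Lambda}
Common ancestors: {Kappa}
Walk up from Lambda: Lambda (not in ancestors of Theta), Kappa (in ancestors of Theta)
Deepest common ancestor (LCA) = Kappa

Answer: Kappa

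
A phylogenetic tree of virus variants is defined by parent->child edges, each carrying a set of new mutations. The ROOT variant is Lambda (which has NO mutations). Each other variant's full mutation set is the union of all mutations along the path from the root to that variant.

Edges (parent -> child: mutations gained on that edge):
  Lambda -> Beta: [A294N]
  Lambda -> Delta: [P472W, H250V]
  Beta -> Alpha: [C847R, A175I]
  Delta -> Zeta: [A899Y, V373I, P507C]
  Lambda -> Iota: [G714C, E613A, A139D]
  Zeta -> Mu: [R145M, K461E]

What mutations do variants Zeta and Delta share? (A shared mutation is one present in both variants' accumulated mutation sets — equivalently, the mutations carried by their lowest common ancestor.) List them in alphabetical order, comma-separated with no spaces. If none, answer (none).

Answer: H250V,P472W

Derivation:
Accumulating mutations along path to Zeta:
  At Lambda: gained [] -> total []
  At Delta: gained ['P472W', 'H250V'] -> total ['H250V', 'P472W']
  At Zeta: gained ['A899Y', 'V373I', 'P507C'] -> total ['A899Y', 'H250V', 'P472W', 'P507C', 'V373I']
Mutations(Zeta) = ['A899Y', 'H250V', 'P472W', 'P507C', 'V373I']
Accumulating mutations along path to Delta:
  At Lambda: gained [] -> total []
  At Delta: gained ['P472W', 'H250V'] -> total ['H250V', 'P472W']
Mutations(Delta) = ['H250V', 'P472W']
Intersection: ['A899Y', 'H250V', 'P472W', 'P507C', 'V373I'] ∩ ['H250V', 'P472W'] = ['H250V', 'P472W']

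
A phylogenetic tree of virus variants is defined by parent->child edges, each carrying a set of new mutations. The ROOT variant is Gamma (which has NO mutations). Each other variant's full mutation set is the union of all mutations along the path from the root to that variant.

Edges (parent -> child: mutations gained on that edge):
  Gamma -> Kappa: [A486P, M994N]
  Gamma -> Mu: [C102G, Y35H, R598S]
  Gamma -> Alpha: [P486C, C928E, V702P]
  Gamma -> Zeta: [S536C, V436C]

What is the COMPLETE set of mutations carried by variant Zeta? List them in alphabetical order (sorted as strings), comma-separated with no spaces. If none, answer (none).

At Gamma: gained [] -> total []
At Zeta: gained ['S536C', 'V436C'] -> total ['S536C', 'V436C']

Answer: S536C,V436C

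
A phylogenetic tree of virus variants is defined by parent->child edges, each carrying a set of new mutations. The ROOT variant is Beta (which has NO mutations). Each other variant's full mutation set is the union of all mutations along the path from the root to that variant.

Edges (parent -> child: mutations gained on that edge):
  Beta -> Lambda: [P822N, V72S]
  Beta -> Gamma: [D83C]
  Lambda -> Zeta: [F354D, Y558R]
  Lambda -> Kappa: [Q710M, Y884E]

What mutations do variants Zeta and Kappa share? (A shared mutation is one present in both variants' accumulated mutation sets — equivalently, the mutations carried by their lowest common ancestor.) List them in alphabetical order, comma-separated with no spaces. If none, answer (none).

Answer: P822N,V72S

Derivation:
Accumulating mutations along path to Zeta:
  At Beta: gained [] -> total []
  At Lambda: gained ['P822N', 'V72S'] -> total ['P822N', 'V72S']
  At Zeta: gained ['F354D', 'Y558R'] -> total ['F354D', 'P822N', 'V72S', 'Y558R']
Mutations(Zeta) = ['F354D', 'P822N', 'V72S', 'Y558R']
Accumulating mutations along path to Kappa:
  At Beta: gained [] -> total []
  At Lambda: gained ['P822N', 'V72S'] -> total ['P822N', 'V72S']
  At Kappa: gained ['Q710M', 'Y884E'] -> total ['P822N', 'Q710M', 'V72S', 'Y884E']
Mutations(Kappa) = ['P822N', 'Q710M', 'V72S', 'Y884E']
Intersection: ['F354D', 'P822N', 'V72S', 'Y558R'] ∩ ['P822N', 'Q710M', 'V72S', 'Y884E'] = ['P822N', 'V72S']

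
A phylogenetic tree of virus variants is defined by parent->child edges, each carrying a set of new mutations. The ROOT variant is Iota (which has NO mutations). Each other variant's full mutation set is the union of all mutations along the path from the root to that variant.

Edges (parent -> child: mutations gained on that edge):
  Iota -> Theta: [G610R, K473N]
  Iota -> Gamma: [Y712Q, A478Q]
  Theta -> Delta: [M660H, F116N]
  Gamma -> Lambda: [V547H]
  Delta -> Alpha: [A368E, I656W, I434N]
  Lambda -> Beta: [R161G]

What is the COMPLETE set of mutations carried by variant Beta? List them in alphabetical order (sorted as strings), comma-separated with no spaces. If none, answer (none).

At Iota: gained [] -> total []
At Gamma: gained ['Y712Q', 'A478Q'] -> total ['A478Q', 'Y712Q']
At Lambda: gained ['V547H'] -> total ['A478Q', 'V547H', 'Y712Q']
At Beta: gained ['R161G'] -> total ['A478Q', 'R161G', 'V547H', 'Y712Q']

Answer: A478Q,R161G,V547H,Y712Q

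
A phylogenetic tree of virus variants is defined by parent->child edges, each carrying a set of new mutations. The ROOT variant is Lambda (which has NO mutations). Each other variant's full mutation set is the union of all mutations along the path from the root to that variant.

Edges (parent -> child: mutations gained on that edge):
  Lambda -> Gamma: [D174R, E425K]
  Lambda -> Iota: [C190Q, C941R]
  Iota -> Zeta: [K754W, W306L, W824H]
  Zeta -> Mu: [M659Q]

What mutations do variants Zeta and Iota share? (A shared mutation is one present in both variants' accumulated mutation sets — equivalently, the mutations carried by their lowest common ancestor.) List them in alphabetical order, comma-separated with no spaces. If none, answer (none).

Accumulating mutations along path to Zeta:
  At Lambda: gained [] -> total []
  At Iota: gained ['C190Q', 'C941R'] -> total ['C190Q', 'C941R']
  At Zeta: gained ['K754W', 'W306L', 'W824H'] -> total ['C190Q', 'C941R', 'K754W', 'W306L', 'W824H']
Mutations(Zeta) = ['C190Q', 'C941R', 'K754W', 'W306L', 'W824H']
Accumulating mutations along path to Iota:
  At Lambda: gained [] -> total []
  At Iota: gained ['C190Q', 'C941R'] -> total ['C190Q', 'C941R']
Mutations(Iota) = ['C190Q', 'C941R']
Intersection: ['C190Q', 'C941R', 'K754W', 'W306L', 'W824H'] ∩ ['C190Q', 'C941R'] = ['C190Q', 'C941R']

Answer: C190Q,C941R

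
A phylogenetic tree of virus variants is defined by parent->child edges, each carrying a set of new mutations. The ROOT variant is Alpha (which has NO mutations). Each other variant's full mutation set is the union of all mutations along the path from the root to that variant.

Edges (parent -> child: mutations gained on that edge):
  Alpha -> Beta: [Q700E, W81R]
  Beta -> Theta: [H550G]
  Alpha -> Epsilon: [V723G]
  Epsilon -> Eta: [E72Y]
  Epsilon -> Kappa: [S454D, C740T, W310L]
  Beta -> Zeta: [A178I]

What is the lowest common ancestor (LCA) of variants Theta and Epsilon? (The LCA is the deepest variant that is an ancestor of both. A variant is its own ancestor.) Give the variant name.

Answer: Alpha

Derivation:
Path from root to Theta: Alpha -> Beta -> Theta
  ancestors of Theta: {Alpha, Beta, Theta}
Path from root to Epsilon: Alpha -> Epsilon
  ancestors of Epsilon: {Alpha, Epsilon}
Common ancestors: {Alpha}
Walk up from Epsilon: Epsilon (not in ancestors of Theta), Alpha (in ancestors of Theta)
Deepest common ancestor (LCA) = Alpha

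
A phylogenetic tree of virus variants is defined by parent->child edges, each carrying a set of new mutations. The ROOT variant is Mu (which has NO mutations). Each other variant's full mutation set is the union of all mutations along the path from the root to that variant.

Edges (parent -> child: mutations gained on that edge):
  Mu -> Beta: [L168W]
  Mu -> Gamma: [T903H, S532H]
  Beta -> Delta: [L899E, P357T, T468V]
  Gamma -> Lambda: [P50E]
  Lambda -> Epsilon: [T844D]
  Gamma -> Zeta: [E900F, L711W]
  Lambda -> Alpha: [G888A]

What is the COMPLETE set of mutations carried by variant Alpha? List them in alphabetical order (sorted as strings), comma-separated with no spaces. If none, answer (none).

At Mu: gained [] -> total []
At Gamma: gained ['T903H', 'S532H'] -> total ['S532H', 'T903H']
At Lambda: gained ['P50E'] -> total ['P50E', 'S532H', 'T903H']
At Alpha: gained ['G888A'] -> total ['G888A', 'P50E', 'S532H', 'T903H']

Answer: G888A,P50E,S532H,T903H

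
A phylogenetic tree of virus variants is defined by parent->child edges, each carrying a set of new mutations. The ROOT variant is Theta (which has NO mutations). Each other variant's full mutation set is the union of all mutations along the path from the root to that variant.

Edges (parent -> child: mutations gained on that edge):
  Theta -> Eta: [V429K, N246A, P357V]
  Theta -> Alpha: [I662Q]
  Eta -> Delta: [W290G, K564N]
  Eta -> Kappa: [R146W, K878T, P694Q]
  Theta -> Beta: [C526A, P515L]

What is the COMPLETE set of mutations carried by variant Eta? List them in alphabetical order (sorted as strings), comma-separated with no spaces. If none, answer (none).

At Theta: gained [] -> total []
At Eta: gained ['V429K', 'N246A', 'P357V'] -> total ['N246A', 'P357V', 'V429K']

Answer: N246A,P357V,V429K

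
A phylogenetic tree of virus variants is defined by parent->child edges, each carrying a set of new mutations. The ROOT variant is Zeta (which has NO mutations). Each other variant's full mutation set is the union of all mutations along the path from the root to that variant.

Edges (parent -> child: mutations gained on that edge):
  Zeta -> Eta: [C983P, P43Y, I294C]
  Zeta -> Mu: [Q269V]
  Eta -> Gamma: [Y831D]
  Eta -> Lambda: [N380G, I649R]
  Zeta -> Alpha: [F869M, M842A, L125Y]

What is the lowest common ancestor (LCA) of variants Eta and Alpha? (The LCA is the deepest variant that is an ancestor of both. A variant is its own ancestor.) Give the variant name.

Path from root to Eta: Zeta -> Eta
  ancestors of Eta: {Zeta, Eta}
Path from root to Alpha: Zeta -> Alpha
  ancestors of Alpha: {Zeta, Alpha}
Common ancestors: {Zeta}
Walk up from Alpha: Alpha (not in ancestors of Eta), Zeta (in ancestors of Eta)
Deepest common ancestor (LCA) = Zeta

Answer: Zeta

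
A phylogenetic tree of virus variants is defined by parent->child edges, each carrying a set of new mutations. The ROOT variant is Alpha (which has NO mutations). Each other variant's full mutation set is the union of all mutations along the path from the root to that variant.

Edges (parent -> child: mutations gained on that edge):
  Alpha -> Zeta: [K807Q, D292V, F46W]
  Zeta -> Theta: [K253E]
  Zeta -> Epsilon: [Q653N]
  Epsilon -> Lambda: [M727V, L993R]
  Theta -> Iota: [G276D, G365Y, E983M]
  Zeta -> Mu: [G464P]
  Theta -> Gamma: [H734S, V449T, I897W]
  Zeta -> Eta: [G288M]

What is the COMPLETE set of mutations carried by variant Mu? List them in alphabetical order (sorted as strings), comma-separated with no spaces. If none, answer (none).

Answer: D292V,F46W,G464P,K807Q

Derivation:
At Alpha: gained [] -> total []
At Zeta: gained ['K807Q', 'D292V', 'F46W'] -> total ['D292V', 'F46W', 'K807Q']
At Mu: gained ['G464P'] -> total ['D292V', 'F46W', 'G464P', 'K807Q']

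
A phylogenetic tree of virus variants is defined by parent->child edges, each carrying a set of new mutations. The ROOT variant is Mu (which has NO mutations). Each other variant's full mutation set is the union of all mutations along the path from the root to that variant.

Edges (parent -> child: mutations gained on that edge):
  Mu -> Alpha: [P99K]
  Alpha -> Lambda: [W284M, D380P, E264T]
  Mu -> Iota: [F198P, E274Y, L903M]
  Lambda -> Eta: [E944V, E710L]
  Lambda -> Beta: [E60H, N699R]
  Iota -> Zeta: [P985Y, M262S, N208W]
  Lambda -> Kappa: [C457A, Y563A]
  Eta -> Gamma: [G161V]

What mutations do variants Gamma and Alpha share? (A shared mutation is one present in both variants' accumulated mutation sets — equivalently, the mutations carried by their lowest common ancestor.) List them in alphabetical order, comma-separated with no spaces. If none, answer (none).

Accumulating mutations along path to Gamma:
  At Mu: gained [] -> total []
  At Alpha: gained ['P99K'] -> total ['P99K']
  At Lambda: gained ['W284M', 'D380P', 'E264T'] -> total ['D380P', 'E264T', 'P99K', 'W284M']
  At Eta: gained ['E944V', 'E710L'] -> total ['D380P', 'E264T', 'E710L', 'E944V', 'P99K', 'W284M']
  At Gamma: gained ['G161V'] -> total ['D380P', 'E264T', 'E710L', 'E944V', 'G161V', 'P99K', 'W284M']
Mutations(Gamma) = ['D380P', 'E264T', 'E710L', 'E944V', 'G161V', 'P99K', 'W284M']
Accumulating mutations along path to Alpha:
  At Mu: gained [] -> total []
  At Alpha: gained ['P99K'] -> total ['P99K']
Mutations(Alpha) = ['P99K']
Intersection: ['D380P', 'E264T', 'E710L', 'E944V', 'G161V', 'P99K', 'W284M'] ∩ ['P99K'] = ['P99K']

Answer: P99K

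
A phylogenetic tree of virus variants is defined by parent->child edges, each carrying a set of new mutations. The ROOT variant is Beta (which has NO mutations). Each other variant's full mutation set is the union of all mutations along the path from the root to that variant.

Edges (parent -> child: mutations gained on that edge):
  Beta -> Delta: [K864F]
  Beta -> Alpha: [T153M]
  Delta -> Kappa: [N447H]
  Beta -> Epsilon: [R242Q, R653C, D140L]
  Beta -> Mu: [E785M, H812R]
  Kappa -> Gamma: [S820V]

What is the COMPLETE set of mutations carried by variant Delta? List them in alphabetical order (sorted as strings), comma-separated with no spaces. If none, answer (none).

Answer: K864F

Derivation:
At Beta: gained [] -> total []
At Delta: gained ['K864F'] -> total ['K864F']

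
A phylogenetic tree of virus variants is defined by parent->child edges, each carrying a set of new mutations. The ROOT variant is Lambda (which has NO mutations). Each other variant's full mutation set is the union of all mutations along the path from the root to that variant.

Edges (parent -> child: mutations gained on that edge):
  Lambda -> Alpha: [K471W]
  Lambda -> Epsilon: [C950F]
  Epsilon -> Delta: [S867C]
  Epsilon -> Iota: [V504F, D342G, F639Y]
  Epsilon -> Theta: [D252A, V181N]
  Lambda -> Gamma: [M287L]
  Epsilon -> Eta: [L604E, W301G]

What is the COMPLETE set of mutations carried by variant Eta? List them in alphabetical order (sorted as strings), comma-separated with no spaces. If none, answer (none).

At Lambda: gained [] -> total []
At Epsilon: gained ['C950F'] -> total ['C950F']
At Eta: gained ['L604E', 'W301G'] -> total ['C950F', 'L604E', 'W301G']

Answer: C950F,L604E,W301G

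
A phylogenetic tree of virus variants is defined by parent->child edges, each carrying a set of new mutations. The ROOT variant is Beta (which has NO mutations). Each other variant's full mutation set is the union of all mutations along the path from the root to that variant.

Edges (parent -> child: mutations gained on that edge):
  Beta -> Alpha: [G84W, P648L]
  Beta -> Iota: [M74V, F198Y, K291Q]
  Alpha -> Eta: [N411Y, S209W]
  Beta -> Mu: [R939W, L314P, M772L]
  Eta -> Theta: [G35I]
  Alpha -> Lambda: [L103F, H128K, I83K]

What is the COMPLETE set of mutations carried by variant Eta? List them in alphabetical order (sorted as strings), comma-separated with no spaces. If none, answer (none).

At Beta: gained [] -> total []
At Alpha: gained ['G84W', 'P648L'] -> total ['G84W', 'P648L']
At Eta: gained ['N411Y', 'S209W'] -> total ['G84W', 'N411Y', 'P648L', 'S209W']

Answer: G84W,N411Y,P648L,S209W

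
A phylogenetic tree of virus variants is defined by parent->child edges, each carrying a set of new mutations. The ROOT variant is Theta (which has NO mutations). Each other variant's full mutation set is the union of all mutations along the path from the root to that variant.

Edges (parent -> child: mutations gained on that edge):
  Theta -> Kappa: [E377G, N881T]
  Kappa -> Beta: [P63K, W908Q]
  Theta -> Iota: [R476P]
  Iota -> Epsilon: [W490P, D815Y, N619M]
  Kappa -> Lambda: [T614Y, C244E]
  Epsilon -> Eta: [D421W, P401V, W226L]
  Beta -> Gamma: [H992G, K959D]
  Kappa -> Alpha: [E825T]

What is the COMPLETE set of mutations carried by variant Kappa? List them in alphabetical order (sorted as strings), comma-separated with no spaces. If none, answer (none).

Answer: E377G,N881T

Derivation:
At Theta: gained [] -> total []
At Kappa: gained ['E377G', 'N881T'] -> total ['E377G', 'N881T']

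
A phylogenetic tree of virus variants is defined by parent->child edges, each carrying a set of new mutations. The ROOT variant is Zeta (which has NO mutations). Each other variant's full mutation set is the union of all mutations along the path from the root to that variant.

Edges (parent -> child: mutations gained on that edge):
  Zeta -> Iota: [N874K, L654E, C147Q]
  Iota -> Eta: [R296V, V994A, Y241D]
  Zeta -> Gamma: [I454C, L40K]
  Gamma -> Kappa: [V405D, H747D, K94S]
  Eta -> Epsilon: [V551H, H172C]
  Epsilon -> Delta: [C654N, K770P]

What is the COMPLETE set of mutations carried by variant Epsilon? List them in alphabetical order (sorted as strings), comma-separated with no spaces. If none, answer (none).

Answer: C147Q,H172C,L654E,N874K,R296V,V551H,V994A,Y241D

Derivation:
At Zeta: gained [] -> total []
At Iota: gained ['N874K', 'L654E', 'C147Q'] -> total ['C147Q', 'L654E', 'N874K']
At Eta: gained ['R296V', 'V994A', 'Y241D'] -> total ['C147Q', 'L654E', 'N874K', 'R296V', 'V994A', 'Y241D']
At Epsilon: gained ['V551H', 'H172C'] -> total ['C147Q', 'H172C', 'L654E', 'N874K', 'R296V', 'V551H', 'V994A', 'Y241D']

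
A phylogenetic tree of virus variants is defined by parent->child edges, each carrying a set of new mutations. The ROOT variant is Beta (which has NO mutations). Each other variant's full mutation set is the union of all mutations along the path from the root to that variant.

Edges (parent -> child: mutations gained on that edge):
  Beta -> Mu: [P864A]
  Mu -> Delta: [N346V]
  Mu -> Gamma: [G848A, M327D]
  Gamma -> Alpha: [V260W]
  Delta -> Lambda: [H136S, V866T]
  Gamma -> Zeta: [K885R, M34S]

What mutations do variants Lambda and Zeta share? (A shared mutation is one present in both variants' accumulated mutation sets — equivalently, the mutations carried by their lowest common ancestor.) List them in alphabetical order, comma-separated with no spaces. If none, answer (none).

Answer: P864A

Derivation:
Accumulating mutations along path to Lambda:
  At Beta: gained [] -> total []
  At Mu: gained ['P864A'] -> total ['P864A']
  At Delta: gained ['N346V'] -> total ['N346V', 'P864A']
  At Lambda: gained ['H136S', 'V866T'] -> total ['H136S', 'N346V', 'P864A', 'V866T']
Mutations(Lambda) = ['H136S', 'N346V', 'P864A', 'V866T']
Accumulating mutations along path to Zeta:
  At Beta: gained [] -> total []
  At Mu: gained ['P864A'] -> total ['P864A']
  At Gamma: gained ['G848A', 'M327D'] -> total ['G848A', 'M327D', 'P864A']
  At Zeta: gained ['K885R', 'M34S'] -> total ['G848A', 'K885R', 'M327D', 'M34S', 'P864A']
Mutations(Zeta) = ['G848A', 'K885R', 'M327D', 'M34S', 'P864A']
Intersection: ['H136S', 'N346V', 'P864A', 'V866T'] ∩ ['G848A', 'K885R', 'M327D', 'M34S', 'P864A'] = ['P864A']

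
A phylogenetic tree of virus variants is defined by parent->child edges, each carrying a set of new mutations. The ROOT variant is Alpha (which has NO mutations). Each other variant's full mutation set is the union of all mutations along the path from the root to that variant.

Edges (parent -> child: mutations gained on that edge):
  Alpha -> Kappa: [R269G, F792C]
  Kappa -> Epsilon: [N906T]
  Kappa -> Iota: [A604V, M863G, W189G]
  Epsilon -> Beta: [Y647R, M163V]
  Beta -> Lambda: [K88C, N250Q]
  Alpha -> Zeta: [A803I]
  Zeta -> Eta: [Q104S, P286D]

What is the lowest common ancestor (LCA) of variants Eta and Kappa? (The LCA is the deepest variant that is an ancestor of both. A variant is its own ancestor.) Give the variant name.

Path from root to Eta: Alpha -> Zeta -> Eta
  ancestors of Eta: {Alpha, Zeta, Eta}
Path from root to Kappa: Alpha -> Kappa
  ancestors of Kappa: {Alpha, Kappa}
Common ancestors: {Alpha}
Walk up from Kappa: Kappa (not in ancestors of Eta), Alpha (in ancestors of Eta)
Deepest common ancestor (LCA) = Alpha

Answer: Alpha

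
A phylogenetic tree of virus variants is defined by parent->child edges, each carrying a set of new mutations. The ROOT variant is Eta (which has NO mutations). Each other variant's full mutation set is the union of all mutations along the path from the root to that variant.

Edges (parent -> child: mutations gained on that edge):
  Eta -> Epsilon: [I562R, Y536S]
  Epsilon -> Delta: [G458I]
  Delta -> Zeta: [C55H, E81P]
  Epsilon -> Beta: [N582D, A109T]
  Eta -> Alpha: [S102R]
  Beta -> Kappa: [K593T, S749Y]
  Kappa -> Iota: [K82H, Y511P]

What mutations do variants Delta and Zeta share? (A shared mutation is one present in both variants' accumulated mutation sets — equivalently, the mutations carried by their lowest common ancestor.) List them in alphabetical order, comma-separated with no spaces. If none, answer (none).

Accumulating mutations along path to Delta:
  At Eta: gained [] -> total []
  At Epsilon: gained ['I562R', 'Y536S'] -> total ['I562R', 'Y536S']
  At Delta: gained ['G458I'] -> total ['G458I', 'I562R', 'Y536S']
Mutations(Delta) = ['G458I', 'I562R', 'Y536S']
Accumulating mutations along path to Zeta:
  At Eta: gained [] -> total []
  At Epsilon: gained ['I562R', 'Y536S'] -> total ['I562R', 'Y536S']
  At Delta: gained ['G458I'] -> total ['G458I', 'I562R', 'Y536S']
  At Zeta: gained ['C55H', 'E81P'] -> total ['C55H', 'E81P', 'G458I', 'I562R', 'Y536S']
Mutations(Zeta) = ['C55H', 'E81P', 'G458I', 'I562R', 'Y536S']
Intersection: ['G458I', 'I562R', 'Y536S'] ∩ ['C55H', 'E81P', 'G458I', 'I562R', 'Y536S'] = ['G458I', 'I562R', 'Y536S']

Answer: G458I,I562R,Y536S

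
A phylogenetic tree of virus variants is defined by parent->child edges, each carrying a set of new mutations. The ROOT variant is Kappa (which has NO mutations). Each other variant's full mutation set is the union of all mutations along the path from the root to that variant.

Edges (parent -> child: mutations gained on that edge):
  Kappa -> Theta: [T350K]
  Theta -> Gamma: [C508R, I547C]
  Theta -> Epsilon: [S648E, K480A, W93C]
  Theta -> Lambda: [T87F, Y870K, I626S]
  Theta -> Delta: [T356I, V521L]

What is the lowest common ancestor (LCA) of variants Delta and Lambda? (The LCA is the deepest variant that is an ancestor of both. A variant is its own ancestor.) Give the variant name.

Path from root to Delta: Kappa -> Theta -> Delta
  ancestors of Delta: {Kappa, Theta, Delta}
Path from root to Lambda: Kappa -> Theta -> Lambda
  ancestors of Lambda: {Kappa, Theta, Lambda}
Common ancestors: {Kappa, Theta}
Walk up from Lambda: Lambda (not in ancestors of Delta), Theta (in ancestors of Delta), Kappa (in ancestors of Delta)
Deepest common ancestor (LCA) = Theta

Answer: Theta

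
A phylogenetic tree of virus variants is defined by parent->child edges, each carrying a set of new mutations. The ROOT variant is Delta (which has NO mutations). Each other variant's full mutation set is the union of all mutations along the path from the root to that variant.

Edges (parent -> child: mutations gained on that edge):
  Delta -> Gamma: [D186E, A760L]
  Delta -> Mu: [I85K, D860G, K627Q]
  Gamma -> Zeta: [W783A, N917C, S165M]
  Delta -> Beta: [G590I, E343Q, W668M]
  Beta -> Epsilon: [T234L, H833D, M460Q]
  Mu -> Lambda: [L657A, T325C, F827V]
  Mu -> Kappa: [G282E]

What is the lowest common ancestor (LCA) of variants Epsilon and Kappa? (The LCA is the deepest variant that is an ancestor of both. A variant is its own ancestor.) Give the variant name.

Path from root to Epsilon: Delta -> Beta -> Epsilon
  ancestors of Epsilon: {Delta, Beta, Epsilon}
Path from root to Kappa: Delta -> Mu -> Kappa
  ancestors of Kappa: {Delta, Mu, Kappa}
Common ancestors: {Delta}
Walk up from Kappa: Kappa (not in ancestors of Epsilon), Mu (not in ancestors of Epsilon), Delta (in ancestors of Epsilon)
Deepest common ancestor (LCA) = Delta

Answer: Delta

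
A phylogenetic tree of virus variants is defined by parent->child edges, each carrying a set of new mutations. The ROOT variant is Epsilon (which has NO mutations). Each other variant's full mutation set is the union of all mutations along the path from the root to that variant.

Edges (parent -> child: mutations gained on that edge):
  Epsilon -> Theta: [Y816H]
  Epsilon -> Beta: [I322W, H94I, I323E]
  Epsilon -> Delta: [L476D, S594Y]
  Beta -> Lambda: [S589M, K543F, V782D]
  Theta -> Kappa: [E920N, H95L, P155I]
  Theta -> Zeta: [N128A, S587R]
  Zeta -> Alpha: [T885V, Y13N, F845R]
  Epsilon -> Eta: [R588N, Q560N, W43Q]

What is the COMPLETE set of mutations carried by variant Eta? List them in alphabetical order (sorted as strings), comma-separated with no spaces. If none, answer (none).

Answer: Q560N,R588N,W43Q

Derivation:
At Epsilon: gained [] -> total []
At Eta: gained ['R588N', 'Q560N', 'W43Q'] -> total ['Q560N', 'R588N', 'W43Q']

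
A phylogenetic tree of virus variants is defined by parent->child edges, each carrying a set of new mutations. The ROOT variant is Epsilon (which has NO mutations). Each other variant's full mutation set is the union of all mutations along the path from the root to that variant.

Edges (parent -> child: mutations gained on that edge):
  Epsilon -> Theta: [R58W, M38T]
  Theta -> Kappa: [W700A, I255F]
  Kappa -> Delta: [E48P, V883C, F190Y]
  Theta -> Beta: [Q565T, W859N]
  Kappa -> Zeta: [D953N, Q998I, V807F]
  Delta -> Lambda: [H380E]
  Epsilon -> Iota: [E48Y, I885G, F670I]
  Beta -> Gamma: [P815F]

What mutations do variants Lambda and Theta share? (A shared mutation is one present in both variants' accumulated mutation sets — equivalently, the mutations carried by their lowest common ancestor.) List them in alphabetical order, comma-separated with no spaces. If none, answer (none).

Accumulating mutations along path to Lambda:
  At Epsilon: gained [] -> total []
  At Theta: gained ['R58W', 'M38T'] -> total ['M38T', 'R58W']
  At Kappa: gained ['W700A', 'I255F'] -> total ['I255F', 'M38T', 'R58W', 'W700A']
  At Delta: gained ['E48P', 'V883C', 'F190Y'] -> total ['E48P', 'F190Y', 'I255F', 'M38T', 'R58W', 'V883C', 'W700A']
  At Lambda: gained ['H380E'] -> total ['E48P', 'F190Y', 'H380E', 'I255F', 'M38T', 'R58W', 'V883C', 'W700A']
Mutations(Lambda) = ['E48P', 'F190Y', 'H380E', 'I255F', 'M38T', 'R58W', 'V883C', 'W700A']
Accumulating mutations along path to Theta:
  At Epsilon: gained [] -> total []
  At Theta: gained ['R58W', 'M38T'] -> total ['M38T', 'R58W']
Mutations(Theta) = ['M38T', 'R58W']
Intersection: ['E48P', 'F190Y', 'H380E', 'I255F', 'M38T', 'R58W', 'V883C', 'W700A'] ∩ ['M38T', 'R58W'] = ['M38T', 'R58W']

Answer: M38T,R58W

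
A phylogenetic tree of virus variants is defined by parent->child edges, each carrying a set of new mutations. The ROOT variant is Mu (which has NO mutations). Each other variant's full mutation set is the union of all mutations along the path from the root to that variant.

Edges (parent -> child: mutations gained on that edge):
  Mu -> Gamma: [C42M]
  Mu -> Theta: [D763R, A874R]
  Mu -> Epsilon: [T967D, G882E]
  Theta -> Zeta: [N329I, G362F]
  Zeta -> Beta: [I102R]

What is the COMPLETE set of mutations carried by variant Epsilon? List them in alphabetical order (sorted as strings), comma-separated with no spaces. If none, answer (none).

At Mu: gained [] -> total []
At Epsilon: gained ['T967D', 'G882E'] -> total ['G882E', 'T967D']

Answer: G882E,T967D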